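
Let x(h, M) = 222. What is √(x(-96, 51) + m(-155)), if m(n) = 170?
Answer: 14*√2 ≈ 19.799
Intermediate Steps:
√(x(-96, 51) + m(-155)) = √(222 + 170) = √392 = 14*√2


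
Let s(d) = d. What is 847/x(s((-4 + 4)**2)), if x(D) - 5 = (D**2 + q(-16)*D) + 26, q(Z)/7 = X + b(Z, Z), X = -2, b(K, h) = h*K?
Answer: 847/31 ≈ 27.323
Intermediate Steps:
b(K, h) = K*h
q(Z) = -14 + 7*Z**2 (q(Z) = 7*(-2 + Z*Z) = 7*(-2 + Z**2) = -14 + 7*Z**2)
x(D) = 31 + D**2 + 1778*D (x(D) = 5 + ((D**2 + (-14 + 7*(-16)**2)*D) + 26) = 5 + ((D**2 + (-14 + 7*256)*D) + 26) = 5 + ((D**2 + (-14 + 1792)*D) + 26) = 5 + ((D**2 + 1778*D) + 26) = 5 + (26 + D**2 + 1778*D) = 31 + D**2 + 1778*D)
847/x(s((-4 + 4)**2)) = 847/(31 + ((-4 + 4)**2)**2 + 1778*(-4 + 4)**2) = 847/(31 + (0**2)**2 + 1778*0**2) = 847/(31 + 0**2 + 1778*0) = 847/(31 + 0 + 0) = 847/31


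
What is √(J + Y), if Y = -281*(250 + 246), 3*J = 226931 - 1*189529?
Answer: I*√1142178/3 ≈ 356.24*I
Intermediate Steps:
J = 37402/3 (J = (226931 - 1*189529)/3 = (226931 - 189529)/3 = (⅓)*37402 = 37402/3 ≈ 12467.)
Y = -139376 (Y = -281*496 = -139376)
√(J + Y) = √(37402/3 - 139376) = √(-380726/3) = I*√1142178/3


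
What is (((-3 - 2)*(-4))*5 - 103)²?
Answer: 9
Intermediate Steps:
(((-3 - 2)*(-4))*5 - 103)² = (-5*(-4)*5 - 103)² = (20*5 - 103)² = (100 - 103)² = (-3)² = 9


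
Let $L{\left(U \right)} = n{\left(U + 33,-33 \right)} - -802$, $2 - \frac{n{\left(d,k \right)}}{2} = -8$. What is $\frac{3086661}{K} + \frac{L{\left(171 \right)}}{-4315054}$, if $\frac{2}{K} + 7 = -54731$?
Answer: $- \frac{182265345669440454}{2157527} \approx -8.4479 \cdot 10^{10}$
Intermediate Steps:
$n{\left(d,k \right)} = 20$ ($n{\left(d,k \right)} = 4 - -16 = 4 + 16 = 20$)
$K = - \frac{1}{27369}$ ($K = \frac{2}{-7 - 54731} = \frac{2}{-54738} = 2 \left(- \frac{1}{54738}\right) = - \frac{1}{27369} \approx -3.6538 \cdot 10^{-5}$)
$L{\left(U \right)} = 822$ ($L{\left(U \right)} = 20 - -802 = 20 + 802 = 822$)
$\frac{3086661}{K} + \frac{L{\left(171 \right)}}{-4315054} = \frac{3086661}{- \frac{1}{27369}} + \frac{822}{-4315054} = 3086661 \left(-27369\right) + 822 \left(- \frac{1}{4315054}\right) = -84478824909 - \frac{411}{2157527} = - \frac{182265345669440454}{2157527}$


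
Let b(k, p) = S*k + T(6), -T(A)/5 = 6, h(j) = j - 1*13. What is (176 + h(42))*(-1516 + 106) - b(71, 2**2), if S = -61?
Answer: -284689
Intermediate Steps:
h(j) = -13 + j (h(j) = j - 13 = -13 + j)
T(A) = -30 (T(A) = -5*6 = -30)
b(k, p) = -30 - 61*k (b(k, p) = -61*k - 30 = -30 - 61*k)
(176 + h(42))*(-1516 + 106) - b(71, 2**2) = (176 + (-13 + 42))*(-1516 + 106) - (-30 - 61*71) = (176 + 29)*(-1410) - (-30 - 4331) = 205*(-1410) - 1*(-4361) = -289050 + 4361 = -284689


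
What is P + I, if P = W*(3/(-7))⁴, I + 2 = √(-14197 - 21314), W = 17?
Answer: -3425/2401 + I*√35511 ≈ -1.4265 + 188.44*I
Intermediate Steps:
I = -2 + I*√35511 (I = -2 + √(-14197 - 21314) = -2 + √(-35511) = -2 + I*√35511 ≈ -2.0 + 188.44*I)
P = 1377/2401 (P = 17*(3/(-7))⁴ = 17*(3*(-⅐))⁴ = 17*(-3/7)⁴ = 17*(81/2401) = 1377/2401 ≈ 0.57351)
P + I = 1377/2401 + (-2 + I*√35511) = -3425/2401 + I*√35511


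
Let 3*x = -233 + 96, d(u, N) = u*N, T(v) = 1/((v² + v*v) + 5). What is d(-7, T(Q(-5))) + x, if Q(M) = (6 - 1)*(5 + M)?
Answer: -706/15 ≈ -47.067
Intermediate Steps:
Q(M) = 25 + 5*M (Q(M) = 5*(5 + M) = 25 + 5*M)
T(v) = 1/(5 + 2*v²) (T(v) = 1/((v² + v²) + 5) = 1/(2*v² + 5) = 1/(5 + 2*v²))
d(u, N) = N*u
x = -137/3 (x = (-233 + 96)/3 = (⅓)*(-137) = -137/3 ≈ -45.667)
d(-7, T(Q(-5))) + x = -7/(5 + 2*(25 + 5*(-5))²) - 137/3 = -7/(5 + 2*(25 - 25)²) - 137/3 = -7/(5 + 2*0²) - 137/3 = -7/(5 + 2*0) - 137/3 = -7/(5 + 0) - 137/3 = -7/5 - 137/3 = -706/15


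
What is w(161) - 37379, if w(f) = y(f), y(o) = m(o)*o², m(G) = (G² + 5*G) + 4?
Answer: 692830951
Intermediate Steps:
m(G) = 4 + G² + 5*G
y(o) = o²*(4 + o² + 5*o) (y(o) = (4 + o² + 5*o)*o² = o²*(4 + o² + 5*o))
w(f) = f²*(4 + f² + 5*f)
w(161) - 37379 = 161²*(4 + 161² + 5*161) - 37379 = 25921*(4 + 25921 + 805) - 37379 = 25921*26730 - 37379 = 692868330 - 37379 = 692830951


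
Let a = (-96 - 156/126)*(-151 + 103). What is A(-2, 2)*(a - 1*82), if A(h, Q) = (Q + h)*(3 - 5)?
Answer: 0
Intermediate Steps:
A(h, Q) = -2*Q - 2*h (A(h, Q) = (Q + h)*(-2) = -2*Q - 2*h)
a = 32672/7 (a = (-96 - 156*1/126)*(-48) = (-96 - 26/21)*(-48) = -2042/21*(-48) = 32672/7 ≈ 4667.4)
A(-2, 2)*(a - 1*82) = (-2*2 - 2*(-2))*(32672/7 - 1*82) = (-4 + 4)*(32672/7 - 82) = 0*(32098/7) = 0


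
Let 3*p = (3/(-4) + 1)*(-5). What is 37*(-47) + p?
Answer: -20873/12 ≈ -1739.4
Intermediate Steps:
p = -5/12 (p = ((3/(-4) + 1)*(-5))/3 = ((3*(-¼) + 1)*(-5))/3 = ((-¾ + 1)*(-5))/3 = ((¼)*(-5))/3 = (⅓)*(-5/4) = -5/12 ≈ -0.41667)
37*(-47) + p = 37*(-47) - 5/12 = -1739 - 5/12 = -20873/12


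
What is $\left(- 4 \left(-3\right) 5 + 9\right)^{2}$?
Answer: $4761$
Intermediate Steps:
$\left(- 4 \left(-3\right) 5 + 9\right)^{2} = \left(\left(-1\right) \left(-12\right) 5 + 9\right)^{2} = \left(12 \cdot 5 + 9\right)^{2} = \left(60 + 9\right)^{2} = 69^{2} = 4761$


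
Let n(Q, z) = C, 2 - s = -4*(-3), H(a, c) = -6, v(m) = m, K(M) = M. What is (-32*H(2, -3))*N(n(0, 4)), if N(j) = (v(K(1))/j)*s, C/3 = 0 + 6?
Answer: -320/3 ≈ -106.67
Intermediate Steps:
C = 18 (C = 3*(0 + 6) = 3*6 = 18)
s = -10 (s = 2 - (-4)*(-3) = 2 - 1*12 = 2 - 12 = -10)
n(Q, z) = 18
N(j) = -10/j (N(j) = (1/j)*(-10) = -10/j)
(-32*H(2, -3))*N(n(0, 4)) = (-32*(-6))*(-10/18) = 192*(-10*1/18) = 192*(-5/9) = -320/3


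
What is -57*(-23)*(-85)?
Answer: -111435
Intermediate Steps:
-57*(-23)*(-85) = 1311*(-85) = -111435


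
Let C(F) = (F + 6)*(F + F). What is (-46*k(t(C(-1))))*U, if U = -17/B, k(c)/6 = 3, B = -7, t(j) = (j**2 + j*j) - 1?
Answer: -14076/7 ≈ -2010.9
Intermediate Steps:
C(F) = 2*F*(6 + F) (C(F) = (6 + F)*(2*F) = 2*F*(6 + F))
t(j) = -1 + 2*j**2 (t(j) = (j**2 + j**2) - 1 = 2*j**2 - 1 = -1 + 2*j**2)
k(c) = 18 (k(c) = 6*3 = 18)
U = 17/7 (U = -17/(-7) = -17*(-1/7) = 17/7 ≈ 2.4286)
(-46*k(t(C(-1))))*U = -46*18*(17/7) = -828*17/7 = -14076/7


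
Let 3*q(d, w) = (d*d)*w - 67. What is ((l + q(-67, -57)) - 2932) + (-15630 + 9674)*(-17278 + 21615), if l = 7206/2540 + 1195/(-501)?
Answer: -5497249126409/212090 ≈ -2.5919e+7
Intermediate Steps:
l = 287453/636270 (l = 7206*(1/2540) + 1195*(-1/501) = 3603/1270 - 1195/501 = 287453/636270 ≈ 0.45178)
q(d, w) = -67/3 + w*d**2/3 (q(d, w) = ((d*d)*w - 67)/3 = (d**2*w - 67)/3 = (w*d**2 - 67)/3 = (-67 + w*d**2)/3 = -67/3 + w*d**2/3)
((l + q(-67, -57)) - 2932) + (-15630 + 9674)*(-17278 + 21615) = ((287453/636270 + (-67/3 + (1/3)*(-57)*(-67)**2)) - 2932) + (-15630 + 9674)*(-17278 + 21615) = ((287453/636270 + (-67/3 + (1/3)*(-57)*4489)) - 2932) - 5956*4337 = ((287453/636270 + (-67/3 - 85291)) - 2932) - 25831172 = ((287453/636270 - 255940/3) - 2932) - 25831172 = (-18094009049/212090 - 2932) - 25831172 = -18715856929/212090 - 25831172 = -5497249126409/212090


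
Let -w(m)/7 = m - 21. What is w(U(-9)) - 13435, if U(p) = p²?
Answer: -13855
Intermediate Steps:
w(m) = 147 - 7*m (w(m) = -7*(m - 21) = -7*(-21 + m) = 147 - 7*m)
w(U(-9)) - 13435 = (147 - 7*(-9)²) - 13435 = (147 - 7*81) - 13435 = (147 - 567) - 13435 = -420 - 13435 = -13855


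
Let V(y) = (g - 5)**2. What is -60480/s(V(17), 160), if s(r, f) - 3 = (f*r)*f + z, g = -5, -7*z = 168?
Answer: -60480/2559979 ≈ -0.023625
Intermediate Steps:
z = -24 (z = -1/7*168 = -24)
V(y) = 100 (V(y) = (-5 - 5)**2 = (-10)**2 = 100)
s(r, f) = -21 + r*f**2 (s(r, f) = 3 + ((f*r)*f - 24) = 3 + (r*f**2 - 24) = 3 + (-24 + r*f**2) = -21 + r*f**2)
-60480/s(V(17), 160) = -60480/(-21 + 100*160**2) = -60480/(-21 + 100*25600) = -60480/(-21 + 2560000) = -60480/2559979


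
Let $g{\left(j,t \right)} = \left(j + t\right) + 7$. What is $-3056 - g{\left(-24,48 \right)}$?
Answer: $-3087$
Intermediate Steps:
$g{\left(j,t \right)} = 7 + j + t$
$-3056 - g{\left(-24,48 \right)} = -3056 - \left(7 - 24 + 48\right) = -3056 - 31 = -3087$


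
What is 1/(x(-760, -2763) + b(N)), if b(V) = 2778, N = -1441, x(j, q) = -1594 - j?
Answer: 1/1944 ≈ 0.00051440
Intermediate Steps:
1/(x(-760, -2763) + b(N)) = 1/((-1594 - 1*(-760)) + 2778) = 1/((-1594 + 760) + 2778) = 1/(-834 + 2778) = 1/1944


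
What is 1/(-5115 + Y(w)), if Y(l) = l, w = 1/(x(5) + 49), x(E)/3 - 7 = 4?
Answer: -82/419429 ≈ -0.00019550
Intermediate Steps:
x(E) = 33 (x(E) = 21 + 3*4 = 21 + 12 = 33)
w = 1/82 (w = 1/(33 + 49) = 1/82 ≈ 0.012195)
1/(-5115 + Y(w)) = 1/(-5115 + 1/82) = 1/(-419429/82) = -82/419429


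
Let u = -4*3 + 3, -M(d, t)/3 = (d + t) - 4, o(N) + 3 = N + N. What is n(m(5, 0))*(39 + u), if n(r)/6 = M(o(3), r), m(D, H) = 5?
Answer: -2160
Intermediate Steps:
o(N) = -3 + 2*N (o(N) = -3 + (N + N) = -3 + 2*N)
M(d, t) = 12 - 3*d - 3*t (M(d, t) = -3*((d + t) - 4) = -3*(-4 + d + t) = 12 - 3*d - 3*t)
n(r) = 18 - 18*r (n(r) = 6*(12 - 3*(-3 + 2*3) - 3*r) = 6*(12 - 3*(-3 + 6) - 3*r) = 6*(12 - 3*3 - 3*r) = 6*(12 - 9 - 3*r) = 6*(3 - 3*r) = 18 - 18*r)
u = -9 (u = -12 + 3 = -9)
n(m(5, 0))*(39 + u) = (18 - 18*5)*(39 - 9) = (18 - 90)*30 = -72*30 = -2160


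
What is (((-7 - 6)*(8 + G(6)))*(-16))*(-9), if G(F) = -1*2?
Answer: -11232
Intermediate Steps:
G(F) = -2
(((-7 - 6)*(8 + G(6)))*(-16))*(-9) = (((-7 - 6)*(8 - 2))*(-16))*(-9) = (-13*6*(-16))*(-9) = -78*(-16)*(-9) = 1248*(-9) = -11232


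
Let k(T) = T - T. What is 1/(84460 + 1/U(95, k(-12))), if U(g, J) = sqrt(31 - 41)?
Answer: 844600/71334916001 + I*sqrt(10)/71334916001 ≈ 1.184e-5 + 4.433e-11*I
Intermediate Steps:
k(T) = 0
U(g, J) = I*sqrt(10) (U(g, J) = sqrt(-10) = I*sqrt(10))
1/(84460 + 1/U(95, k(-12))) = 1/(84460 + 1/(I*sqrt(10))) = 1/(84460 - I*sqrt(10)/10)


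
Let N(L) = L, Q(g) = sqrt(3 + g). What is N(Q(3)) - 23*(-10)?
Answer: 230 + sqrt(6) ≈ 232.45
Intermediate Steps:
N(Q(3)) - 23*(-10) = sqrt(3 + 3) - 23*(-10) = sqrt(6) + 230 = 230 + sqrt(6)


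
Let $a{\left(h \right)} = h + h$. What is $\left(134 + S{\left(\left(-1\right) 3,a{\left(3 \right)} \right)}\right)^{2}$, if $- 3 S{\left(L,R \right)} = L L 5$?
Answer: $14161$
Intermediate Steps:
$a{\left(h \right)} = 2 h$
$S{\left(L,R \right)} = - \frac{5 L^{2}}{3}$ ($S{\left(L,R \right)} = - \frac{L L 5}{3} = - \frac{L^{2} \cdot 5}{3} = - \frac{5 L^{2}}{3}$)
$\left(134 + S{\left(\left(-1\right) 3,a{\left(3 \right)} \right)}\right)^{2} = \left(134 - \frac{5 \left(\left(-1\right) 3\right)^{2}}{3}\right)^{2} = \left(134 - \frac{5 \left(-3\right)^{2}}{3}\right)^{2} = \left(134 - 15\right)^{2} = 119^{2} = 14161$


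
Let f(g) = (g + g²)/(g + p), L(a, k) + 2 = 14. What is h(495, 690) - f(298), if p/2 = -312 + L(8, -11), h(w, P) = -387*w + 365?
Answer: -28826649/151 ≈ -1.9091e+5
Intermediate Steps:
h(w, P) = 365 - 387*w
L(a, k) = 12 (L(a, k) = -2 + 14 = 12)
p = -600 (p = 2*(-312 + 12) = 2*(-300) = -600)
f(g) = (g + g²)/(-600 + g) (f(g) = (g + g²)/(g - 600) = (g + g²)/(-600 + g))
h(495, 690) - f(298) = (365 - 387*495) - 298*(1 + 298)/(-600 + 298) = (365 - 191565) - 298*299/(-302) = -191200 - 298*(-1)*299/302 = -191200 - 1*(-44551/151) = -191200 + 44551/151 = -28826649/151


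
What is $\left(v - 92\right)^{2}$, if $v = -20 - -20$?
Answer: $8464$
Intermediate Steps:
$v = 0$ ($v = -20 + 20 = 0$)
$\left(v - 92\right)^{2} = \left(0 - 92\right)^{2} = \left(-92\right)^{2} = 8464$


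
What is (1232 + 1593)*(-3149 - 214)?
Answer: -9500475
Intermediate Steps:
(1232 + 1593)*(-3149 - 214) = 2825*(-3363) = -9500475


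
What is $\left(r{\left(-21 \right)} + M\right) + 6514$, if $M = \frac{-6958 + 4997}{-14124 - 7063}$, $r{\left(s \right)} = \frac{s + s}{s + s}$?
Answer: $\frac{138035266}{21187} \approx 6515.1$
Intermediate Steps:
$r{\left(s \right)} = 1$ ($r{\left(s \right)} = \frac{2 s}{2 s} = 2 s \frac{1}{2 s} = 1$)
$M = \frac{1961}{21187}$ ($M = - \frac{1961}{-21187} = \left(-1961\right) \left(- \frac{1}{21187}\right) = \frac{1961}{21187} \approx 0.092557$)
$\left(r{\left(-21 \right)} + M\right) + 6514 = \left(1 + \frac{1961}{21187}\right) + 6514 = \frac{23148}{21187} + 6514 = \frac{138035266}{21187}$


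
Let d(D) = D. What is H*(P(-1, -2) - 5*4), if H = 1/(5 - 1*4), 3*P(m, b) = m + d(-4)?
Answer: -65/3 ≈ -21.667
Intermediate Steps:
P(m, b) = -4/3 + m/3 (P(m, b) = (m - 4)/3 = (-4 + m)/3 = -4/3 + m/3)
H = 1 (H = 1/(5 - 4) = 1/1 = 1)
H*(P(-1, -2) - 5*4) = 1*((-4/3 + (⅓)*(-1)) - 5*4) = 1*((-4/3 - ⅓) - 20) = 1*(-5/3 - 20) = 1*(-65/3) = -65/3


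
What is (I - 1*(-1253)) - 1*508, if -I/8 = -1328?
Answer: 11369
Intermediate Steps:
I = 10624 (I = -8*(-1328) = 10624)
(I - 1*(-1253)) - 1*508 = (10624 - 1*(-1253)) - 1*508 = (10624 + 1253) - 508 = 11877 - 508 = 11369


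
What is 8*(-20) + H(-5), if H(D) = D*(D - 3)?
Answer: -120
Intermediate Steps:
H(D) = D*(-3 + D)
8*(-20) + H(-5) = 8*(-20) - 5*(-3 - 5) = -160 - 5*(-8) = -160 + 40 = -120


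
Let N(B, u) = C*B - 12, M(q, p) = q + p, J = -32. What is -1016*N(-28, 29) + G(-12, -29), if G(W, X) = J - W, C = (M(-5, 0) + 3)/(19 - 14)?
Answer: 3964/5 ≈ 792.80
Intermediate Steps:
M(q, p) = p + q
C = -⅖ (C = ((0 - 5) + 3)/(19 - 14) = (-5 + 3)/5 = -2*⅕ = -⅖ ≈ -0.40000)
N(B, u) = -12 - 2*B/5 (N(B, u) = -2*B/5 - 12 = -12 - 2*B/5)
G(W, X) = -32 - W
-1016*N(-28, 29) + G(-12, -29) = -1016*(-12 - ⅖*(-28)) + (-32 - 1*(-12)) = -1016*(-12 + 56/5) + (-32 + 12) = -1016*(-⅘) - 20 = 4064/5 - 20 = 3964/5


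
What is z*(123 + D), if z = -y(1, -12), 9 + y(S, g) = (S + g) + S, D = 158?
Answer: 5339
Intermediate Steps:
y(S, g) = -9 + g + 2*S (y(S, g) = -9 + ((S + g) + S) = -9 + (g + 2*S) = -9 + g + 2*S)
z = 19 (z = -(-9 - 12 + 2*1) = -(-9 - 12 + 2) = -1*(-19) = 19)
z*(123 + D) = 19*(123 + 158) = 19*281 = 5339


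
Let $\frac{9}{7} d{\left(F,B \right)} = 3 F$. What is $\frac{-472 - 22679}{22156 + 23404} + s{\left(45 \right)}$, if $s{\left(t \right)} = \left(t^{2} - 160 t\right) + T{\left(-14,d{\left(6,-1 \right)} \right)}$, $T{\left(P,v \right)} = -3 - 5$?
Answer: $- \frac{236160631}{45560} \approx -5183.5$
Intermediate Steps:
$d{\left(F,B \right)} = \frac{7 F}{3}$ ($d{\left(F,B \right)} = \frac{7 \cdot 3 F}{9} = \frac{7 F}{3}$)
$T{\left(P,v \right)} = -8$ ($T{\left(P,v \right)} = -3 - 5 = -8$)
$s{\left(t \right)} = -8 + t^{2} - 160 t$ ($s{\left(t \right)} = \left(t^{2} - 160 t\right) - 8 = -8 + t^{2} - 160 t$)
$\frac{-472 - 22679}{22156 + 23404} + s{\left(45 \right)} = \frac{-472 - 22679}{22156 + 23404} - \left(7208 - 2025\right) = - \frac{23151}{45560} - 5183 = - \frac{236160631}{45560}$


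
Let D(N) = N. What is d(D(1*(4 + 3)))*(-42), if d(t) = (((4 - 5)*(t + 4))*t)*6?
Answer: 19404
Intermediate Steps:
d(t) = 6*t*(-4 - t) (d(t) = ((-(4 + t))*t)*6 = ((-4 - t)*t)*6 = (t*(-4 - t))*6 = 6*t*(-4 - t))
d(D(1*(4 + 3)))*(-42) = -6*1*(4 + 3)*(4 + 1*(4 + 3))*(-42) = -6*1*7*(4 + 1*7)*(-42) = -6*7*(4 + 7)*(-42) = -6*7*11*(-42) = -462*(-42) = 19404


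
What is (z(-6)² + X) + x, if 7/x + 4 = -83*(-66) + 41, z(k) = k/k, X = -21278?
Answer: -117342648/5515 ≈ -21277.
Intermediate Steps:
z(k) = 1
x = 7/5515 (x = 7/(-4 + (-83*(-66) + 41)) = 7/(-4 + (5478 + 41)) = 7/(-4 + 5519) = 7/5515 ≈ 0.0012693)
(z(-6)² + X) + x = (1² - 21278) + 7/5515 = (1 - 21278) + 7/5515 = -21277 + 7/5515 = -117342648/5515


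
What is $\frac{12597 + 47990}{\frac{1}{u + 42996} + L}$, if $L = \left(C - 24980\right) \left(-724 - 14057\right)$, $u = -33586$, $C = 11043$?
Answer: $\frac{570123670}{1938486319771} \approx 0.00029411$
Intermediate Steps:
$L = 206002797$ ($L = \left(11043 - 24980\right) \left(-724 - 14057\right) = \left(-13937\right) \left(-14781\right) = 206002797$)
$\frac{12597 + 47990}{\frac{1}{u + 42996} + L} = \frac{12597 + 47990}{\frac{1}{-33586 + 42996} + 206002797} = \frac{60587}{\frac{1}{9410} + 206002797} = \frac{60587}{\frac{1938486319771}{9410}} = 60587 \cdot \frac{9410}{1938486319771} = \frac{570123670}{1938486319771}$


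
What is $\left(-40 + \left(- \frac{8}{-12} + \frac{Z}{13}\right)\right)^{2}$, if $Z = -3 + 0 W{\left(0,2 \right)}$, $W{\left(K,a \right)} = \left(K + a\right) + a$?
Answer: $\frac{2380849}{1521} \approx 1565.3$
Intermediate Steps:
$W{\left(K,a \right)} = K + 2 a$
$Z = -3$ ($Z = -3 + 0 \left(0 + 2 \cdot 2\right) = -3 + 0 \left(0 + 4\right) = -3 + 0 \cdot 4 = -3 + 0 = -3$)
$\left(-40 + \left(- \frac{8}{-12} + \frac{Z}{13}\right)\right)^{2} = \left(-40 - \left(- \frac{2}{3} + \frac{3}{13}\right)\right)^{2} = \left(-40 - - \frac{17}{39}\right)^{2} = \left(-40 + \left(\frac{2}{3} - \frac{3}{13}\right)\right)^{2} = \left(-40 + \frac{17}{39}\right)^{2} = \left(- \frac{1543}{39}\right)^{2} = \frac{2380849}{1521}$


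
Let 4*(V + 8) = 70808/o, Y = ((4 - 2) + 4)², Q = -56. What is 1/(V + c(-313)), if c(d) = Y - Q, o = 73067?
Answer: 73067/6155330 ≈ 0.011871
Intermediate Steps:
Y = 36 (Y = (2 + 4)² = 6² = 36)
c(d) = 92 (c(d) = 36 - 1*(-56) = 36 + 56 = 92)
V = -566834/73067 (V = -8 + (70808/73067)/4 = -8 + (70808*(1/73067))/4 = -8 + (¼)*(70808/73067) = -8 + 17702/73067 = -566834/73067 ≈ -7.7577)
1/(V + c(-313)) = 1/(-566834/73067 + 92) = 1/(6155330/73067) = 73067/6155330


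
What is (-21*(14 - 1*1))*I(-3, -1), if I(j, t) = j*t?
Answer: -819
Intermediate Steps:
(-21*(14 - 1*1))*I(-3, -1) = (-21*(14 - 1*1))*(-3*(-1)) = -21*(14 - 1)*3 = -21*13*3 = -273*3 = -819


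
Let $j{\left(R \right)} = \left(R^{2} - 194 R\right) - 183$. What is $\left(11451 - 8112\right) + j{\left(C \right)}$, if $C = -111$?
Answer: $37011$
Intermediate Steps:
$j{\left(R \right)} = -183 + R^{2} - 194 R$
$\left(11451 - 8112\right) + j{\left(C \right)} = \left(11451 - 8112\right) - \left(-21351 - 12321\right) = \left(11451 - 8112\right) + \left(-183 + 12321 + 21534\right) = 3339 + 33672 = 37011$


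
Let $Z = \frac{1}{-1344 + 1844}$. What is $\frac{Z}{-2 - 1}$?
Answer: $- \frac{1}{1500} \approx -0.00066667$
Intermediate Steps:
$Z = \frac{1}{500} \approx 0.002$
$\frac{Z}{-2 - 1} = \frac{1}{500 \left(-2 - 1\right)} = \frac{1}{500 \left(-3\right)} = \frac{1}{500} \left(- \frac{1}{3}\right) = - \frac{1}{1500}$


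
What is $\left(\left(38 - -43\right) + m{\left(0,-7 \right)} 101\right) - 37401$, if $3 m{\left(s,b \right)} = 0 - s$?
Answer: $-37320$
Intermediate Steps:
$m{\left(s,b \right)} = - \frac{s}{3}$ ($m{\left(s,b \right)} = \frac{0 - s}{3} = \frac{\left(-1\right) s}{3} = - \frac{s}{3}$)
$\left(\left(38 - -43\right) + m{\left(0,-7 \right)} 101\right) - 37401 = \left(\left(38 - -43\right) + \left(- \frac{1}{3}\right) 0 \cdot 101\right) - 37401 = \left(\left(38 + 43\right) + 0 \cdot 101\right) - 37401 = \left(81 + 0\right) - 37401 = 81 - 37401 = -37320$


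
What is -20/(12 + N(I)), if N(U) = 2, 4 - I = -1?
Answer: -10/7 ≈ -1.4286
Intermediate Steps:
I = 5 (I = 4 - 1*(-1) = 4 + 1 = 5)
-20/(12 + N(I)) = -20/(12 + 2) = -20/14 = (1/14)*(-20) = -10/7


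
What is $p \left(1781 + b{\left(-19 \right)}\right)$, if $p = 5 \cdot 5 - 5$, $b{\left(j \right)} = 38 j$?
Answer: $21180$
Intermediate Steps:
$p = 20$ ($p = 25 - 5 = 20$)
$p \left(1781 + b{\left(-19 \right)}\right) = 20 \left(1781 + 38 \left(-19\right)\right) = 20 \left(1781 - 722\right) = 20 \cdot 1059 = 21180$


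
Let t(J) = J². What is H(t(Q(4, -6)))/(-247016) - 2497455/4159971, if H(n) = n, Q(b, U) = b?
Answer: -8569137553/14271936063 ≈ -0.60042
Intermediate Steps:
H(t(Q(4, -6)))/(-247016) - 2497455/4159971 = 4²/(-247016) - 2497455/4159971 = 16*(-1/247016) - 2497455*1/4159971 = -2/30877 - 277495/462219 = -8569137553/14271936063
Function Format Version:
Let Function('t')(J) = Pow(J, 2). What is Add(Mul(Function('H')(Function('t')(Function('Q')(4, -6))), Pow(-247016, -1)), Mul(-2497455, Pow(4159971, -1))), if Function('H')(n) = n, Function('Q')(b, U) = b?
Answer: Rational(-8569137553, 14271936063) ≈ -0.60042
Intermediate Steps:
Add(Mul(Function('H')(Function('t')(Function('Q')(4, -6))), Pow(-247016, -1)), Mul(-2497455, Pow(4159971, -1))) = Add(Mul(Pow(4, 2), Pow(-247016, -1)), Mul(-2497455, Pow(4159971, -1))) = Add(Mul(16, Rational(-1, 247016)), Mul(-2497455, Rational(1, 4159971))) = Add(Rational(-2, 30877), Rational(-277495, 462219)) = Rational(-8569137553, 14271936063)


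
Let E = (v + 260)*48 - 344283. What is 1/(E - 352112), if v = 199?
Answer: -1/674363 ≈ -1.4829e-6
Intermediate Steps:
E = -322251 (E = (199 + 260)*48 - 344283 = 459*48 - 344283 = 22032 - 344283 = -322251)
1/(E - 352112) = 1/(-322251 - 352112) = 1/(-674363) = -1/674363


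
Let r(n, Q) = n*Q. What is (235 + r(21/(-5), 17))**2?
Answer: 669124/25 ≈ 26765.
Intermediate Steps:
r(n, Q) = Q*n
(235 + r(21/(-5), 17))**2 = (235 + 17*(21/(-5)))**2 = (235 + 17*(21*(-1/5)))**2 = (235 + 17*(-21/5))**2 = (235 - 357/5)**2 = (818/5)**2 = 669124/25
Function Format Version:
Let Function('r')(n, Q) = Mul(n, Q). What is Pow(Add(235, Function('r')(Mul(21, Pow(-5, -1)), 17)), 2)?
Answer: Rational(669124, 25) ≈ 26765.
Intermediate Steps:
Function('r')(n, Q) = Mul(Q, n)
Pow(Add(235, Function('r')(Mul(21, Pow(-5, -1)), 17)), 2) = Pow(Add(235, Mul(17, Mul(21, Pow(-5, -1)))), 2) = Pow(Add(235, Mul(17, Mul(21, Rational(-1, 5)))), 2) = Pow(Add(235, Mul(17, Rational(-21, 5))), 2) = Pow(Add(235, Rational(-357, 5)), 2) = Pow(Rational(818, 5), 2) = Rational(669124, 25)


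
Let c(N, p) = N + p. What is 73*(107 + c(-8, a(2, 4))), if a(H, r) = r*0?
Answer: 7227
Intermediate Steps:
a(H, r) = 0
73*(107 + c(-8, a(2, 4))) = 73*(107 + (-8 + 0)) = 73*(107 - 8) = 73*99 = 7227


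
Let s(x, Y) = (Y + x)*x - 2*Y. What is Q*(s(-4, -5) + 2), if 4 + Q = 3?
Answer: -48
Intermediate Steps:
Q = -1 (Q = -4 + 3 = -1)
s(x, Y) = -2*Y + x*(Y + x) (s(x, Y) = x*(Y + x) - 2*Y = -2*Y + x*(Y + x))
Q*(s(-4, -5) + 2) = -(((-4)² - 2*(-5) - 5*(-4)) + 2) = -((16 + 10 + 20) + 2) = -(46 + 2) = -1*48 = -48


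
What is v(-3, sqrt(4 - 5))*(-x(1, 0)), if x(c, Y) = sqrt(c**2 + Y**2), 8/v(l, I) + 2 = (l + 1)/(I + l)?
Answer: 28/5 + 4*I/5 ≈ 5.6 + 0.8*I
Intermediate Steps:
v(l, I) = 8/(-2 + (1 + l)/(I + l)) (v(l, I) = 8/(-2 + (l + 1)/(I + l)) = 8/(-2 + (1 + l)/(I + l)))
x(c, Y) = sqrt(Y**2 + c**2)
v(-3, sqrt(4 - 5))*(-x(1, 0)) = (8*(-sqrt(4 - 5) - 1*(-3))/(-1 - 3 + 2*sqrt(4 - 5)))*(-sqrt(0**2 + 1**2)) = (8*(-sqrt(-1) + 3)/(-1 - 3 + 2*sqrt(-1)))*(-sqrt(0 + 1)) = (8*(-I + 3)/(-1 - 3 + 2*I))*(-sqrt(1)) = (8*(3 - I)/(-4 + 2*I))*(-1*1) = (8*((-4 - 2*I)/20)*(3 - I))*(-1) = (2*(-4 - 2*I)*(3 - I)/5)*(-1) = -2*(-4 - 2*I)*(3 - I)/5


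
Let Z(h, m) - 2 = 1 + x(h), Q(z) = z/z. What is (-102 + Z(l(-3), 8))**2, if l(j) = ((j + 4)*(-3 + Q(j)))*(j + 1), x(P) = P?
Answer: 9025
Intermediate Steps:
Q(z) = 1
l(j) = (1 + j)*(-8 - 2*j) (l(j) = ((j + 4)*(-3 + 1))*(j + 1) = ((4 + j)*(-2))*(1 + j) = (-8 - 2*j)*(1 + j) = (1 + j)*(-8 - 2*j))
Z(h, m) = 3 + h (Z(h, m) = 2 + (1 + h) = 3 + h)
(-102 + Z(l(-3), 8))**2 = (-102 + (3 + (-8 - 10*(-3) - 2*(-3)**2)))**2 = (-102 + (3 + (-8 + 30 - 2*9)))**2 = (-102 + (3 + (-8 + 30 - 18)))**2 = (-102 + (3 + 4))**2 = (-102 + 7)**2 = (-95)**2 = 9025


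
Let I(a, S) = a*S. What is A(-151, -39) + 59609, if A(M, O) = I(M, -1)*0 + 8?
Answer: 59617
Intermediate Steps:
I(a, S) = S*a
A(M, O) = 8 (A(M, O) = -M*0 + 8 = 0 + 8 = 8)
A(-151, -39) + 59609 = 8 + 59609 = 59617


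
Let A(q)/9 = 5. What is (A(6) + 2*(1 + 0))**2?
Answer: 2209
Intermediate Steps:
A(q) = 45 (A(q) = 9*5 = 45)
(A(6) + 2*(1 + 0))**2 = (45 + 2*(1 + 0))**2 = (45 + 2*1)**2 = (45 + 2)**2 = 47**2 = 2209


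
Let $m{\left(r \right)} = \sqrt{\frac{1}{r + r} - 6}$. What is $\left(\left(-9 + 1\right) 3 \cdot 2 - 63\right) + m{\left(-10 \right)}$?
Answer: $-111 + \frac{11 i \sqrt{5}}{10} \approx -111.0 + 2.4597 i$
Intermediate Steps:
$m{\left(r \right)} = \sqrt{-6 + \frac{1}{2 r}}$ ($m{\left(r \right)} = \sqrt{\frac{1}{2 r} - 6} = \sqrt{-6 + \frac{1}{2 r}}$)
$\left(\left(-9 + 1\right) 3 \cdot 2 - 63\right) + m{\left(-10 \right)} = \left(\left(-9 + 1\right) 3 \cdot 2 - 63\right) + \frac{\sqrt{-24 + \frac{2}{-10}}}{2} = \left(\left(-8\right) 6 - 63\right) + \frac{\sqrt{-24 + 2 \left(- \frac{1}{10}\right)}}{2} = \left(-48 - 63\right) + \frac{\sqrt{-24 - \frac{1}{5}}}{2} = -111 + \frac{\sqrt{- \frac{121}{5}}}{2} = -111 + \frac{\frac{11}{5} i \sqrt{5}}{2} = -111 + \frac{11 i \sqrt{5}}{10}$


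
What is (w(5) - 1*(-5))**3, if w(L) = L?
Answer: 1000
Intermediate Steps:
(w(5) - 1*(-5))**3 = (5 - 1*(-5))**3 = (5 + 5)**3 = 10**3 = 1000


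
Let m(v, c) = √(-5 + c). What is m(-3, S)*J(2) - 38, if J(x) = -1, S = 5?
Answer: -38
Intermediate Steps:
m(-3, S)*J(2) - 38 = √(-5 + 5)*(-1) - 38 = √0*(-1) - 38 = 0*(-1) - 38 = 0 - 38 = -38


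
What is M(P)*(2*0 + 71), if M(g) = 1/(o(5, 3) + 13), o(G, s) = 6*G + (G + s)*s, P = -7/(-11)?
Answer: 71/67 ≈ 1.0597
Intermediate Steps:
P = 7/11 (P = -7*(-1/11) = 7/11 ≈ 0.63636)
o(G, s) = 6*G + s*(G + s)
M(g) = 1/67 (M(g) = 1/((3**2 + 6*5 + 5*3) + 13) = 1/((9 + 30 + 15) + 13) = 1/(54 + 13) = 1/67)
M(P)*(2*0 + 71) = (2*0 + 71)/67 = (0 + 71)/67 = (1/67)*71 = 71/67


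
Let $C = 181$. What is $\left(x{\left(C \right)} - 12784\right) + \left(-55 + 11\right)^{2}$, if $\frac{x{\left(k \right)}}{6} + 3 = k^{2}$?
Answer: $185700$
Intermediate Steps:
$x{\left(k \right)} = -18 + 6 k^{2}$
$\left(x{\left(C \right)} - 12784\right) + \left(-55 + 11\right)^{2} = \left(\left(-18 + 6 \cdot 181^{2}\right) - 12784\right) + \left(-55 + 11\right)^{2} = \left(\left(-18 + 6 \cdot 32761\right) - 12784\right) + \left(-44\right)^{2} = \left(\left(-18 + 196566\right) - 12784\right) + 1936 = \left(196548 - 12784\right) + 1936 = 183764 + 1936 = 185700$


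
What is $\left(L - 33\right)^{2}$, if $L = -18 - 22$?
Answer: $5329$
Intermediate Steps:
$L = -40$
$\left(L - 33\right)^{2} = \left(-40 - 33\right)^{2} = \left(-73\right)^{2} = 5329$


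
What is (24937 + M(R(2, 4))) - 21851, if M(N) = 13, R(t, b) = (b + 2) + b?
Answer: 3099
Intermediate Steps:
R(t, b) = 2 + 2*b (R(t, b) = (2 + b) + b = 2 + 2*b)
(24937 + M(R(2, 4))) - 21851 = (24937 + 13) - 21851 = 24950 - 21851 = 3099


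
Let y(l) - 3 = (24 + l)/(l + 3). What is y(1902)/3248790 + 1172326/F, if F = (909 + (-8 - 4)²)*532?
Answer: 100770352193213/48153086183475 ≈ 2.0927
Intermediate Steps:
F = 560196 (F = (909 + (-12)²)*532 = (909 + 144)*532 = 1053*532 = 560196)
y(l) = 3 + (24 + l)/(3 + l) (y(l) = 3 + (24 + l)/(l + 3) = 3 + (24 + l)/(3 + l))
y(1902)/3248790 + 1172326/F = ((33 + 4*1902)/(3 + 1902))/3248790 + 1172326/560196 = ((33 + 7608)/1905)*(1/3248790) + 1172326*(1/560196) = ((1/1905)*7641)*(1/3248790) + 586163/280098 = (2547/635)*(1/3248790) + 586163/280098 = 849/687660550 + 586163/280098 = 100770352193213/48153086183475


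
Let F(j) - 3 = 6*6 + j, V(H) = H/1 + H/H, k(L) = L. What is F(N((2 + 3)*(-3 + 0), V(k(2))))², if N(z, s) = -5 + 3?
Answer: 1369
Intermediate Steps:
V(H) = 1 + H (V(H) = H*1 + 1 = H + 1 = 1 + H)
N(z, s) = -2
F(j) = 39 + j (F(j) = 3 + (6*6 + j) = 3 + (36 + j) = 39 + j)
F(N((2 + 3)*(-3 + 0), V(k(2))))² = (39 - 2)² = 37² = 1369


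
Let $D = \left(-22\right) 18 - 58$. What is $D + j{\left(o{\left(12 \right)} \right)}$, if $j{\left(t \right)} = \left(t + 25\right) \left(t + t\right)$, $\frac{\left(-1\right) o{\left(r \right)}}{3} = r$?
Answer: $338$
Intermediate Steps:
$o{\left(r \right)} = - 3 r$
$j{\left(t \right)} = 2 t \left(25 + t\right)$ ($j{\left(t \right)} = \left(25 + t\right) 2 t = 2 t \left(25 + t\right)$)
$D = -454$ ($D = -396 - 58 = -454$)
$D + j{\left(o{\left(12 \right)} \right)} = -454 + 2 \left(\left(-3\right) 12\right) \left(25 - 36\right) = -454 + 2 \left(-36\right) \left(25 - 36\right) = -454 + 2 \left(-36\right) \left(-11\right) = -454 + 792 = 338$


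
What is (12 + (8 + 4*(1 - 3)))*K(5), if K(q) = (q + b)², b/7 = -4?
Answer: 6348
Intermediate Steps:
b = -28 (b = 7*(-4) = -28)
K(q) = (-28 + q)² (K(q) = (q - 28)² = (-28 + q)²)
(12 + (8 + 4*(1 - 3)))*K(5) = (12 + (8 + 4*(1 - 3)))*(-28 + 5)² = (12 + (8 + 4*(-2)))*(-23)² = (12 + (8 - 8))*529 = (12 + 0)*529 = 12*529 = 6348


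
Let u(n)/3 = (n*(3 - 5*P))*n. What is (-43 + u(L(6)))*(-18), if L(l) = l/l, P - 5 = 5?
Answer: 3312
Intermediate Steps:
P = 10 (P = 5 + 5 = 10)
L(l) = 1
u(n) = -141*n² (u(n) = 3*((n*(3 - 5*10))*n) = 3*((n*(3 - 50))*n) = 3*((n*(-47))*n) = 3*((-47*n)*n) = 3*(-47*n²) = -141*n²)
(-43 + u(L(6)))*(-18) = (-43 - 141*1²)*(-18) = (-43 - 141*1)*(-18) = (-43 - 141)*(-18) = -184*(-18) = 3312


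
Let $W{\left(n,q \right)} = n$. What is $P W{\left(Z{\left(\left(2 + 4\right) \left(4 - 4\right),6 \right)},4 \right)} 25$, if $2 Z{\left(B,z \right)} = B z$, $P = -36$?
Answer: $0$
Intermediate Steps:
$Z{\left(B,z \right)} = \frac{B z}{2}$
$P W{\left(Z{\left(\left(2 + 4\right) \left(4 - 4\right),6 \right)},4 \right)} 25 = - 36 \cdot \frac{1}{2} \left(2 + 4\right) \left(4 - 4\right) 6 \cdot 25 = - 36 \cdot \frac{1}{2} \cdot 6 \cdot 0 \cdot 6 \cdot 25 = - 36 \cdot \frac{1}{2} \cdot 0 \cdot 6 \cdot 25 = \left(-36\right) 0 \cdot 25 = 0 \cdot 25 = 0$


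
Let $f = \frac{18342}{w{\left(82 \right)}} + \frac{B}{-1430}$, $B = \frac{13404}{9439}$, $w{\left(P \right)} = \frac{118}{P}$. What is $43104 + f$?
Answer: $\frac{22238642003412}{398184215} \approx 55850.0$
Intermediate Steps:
$B = \frac{13404}{9439}$ ($B = 13404 \cdot \frac{1}{9439} = \frac{13404}{9439} \approx 1.4201$)
$f = \frac{5075309600052}{398184215}$ ($f = \frac{18342}{118 \cdot \frac{1}{82}} + \frac{13404}{9439 \left(-1430\right)} = \frac{18342}{118 \cdot \frac{1}{82}} + \frac{13404}{9439} \left(- \frac{1}{1430}\right) = \frac{18342}{\frac{59}{41}} - \frac{6702}{6748885} = 18342 \cdot \frac{41}{59} - \frac{6702}{6748885} = \frac{752022}{59} - \frac{6702}{6748885} = \frac{5075309600052}{398184215} \approx 12746.0$)
$43104 + f = 43104 + \frac{5075309600052}{398184215} = \frac{22238642003412}{398184215}$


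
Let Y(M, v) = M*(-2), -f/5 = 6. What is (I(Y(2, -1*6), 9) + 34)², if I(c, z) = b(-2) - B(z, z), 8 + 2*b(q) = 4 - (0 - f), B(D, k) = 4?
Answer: 169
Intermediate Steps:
f = -30 (f = -5*6 = -30)
Y(M, v) = -2*M
b(q) = -17 (b(q) = -4 + (4 - (0 - 1*(-30)))/2 = -4 + (4 - (0 + 30))/2 = -4 + (4 - 1*30)/2 = -4 + (4 - 30)/2 = -4 + (½)*(-26) = -4 - 13 = -17)
I(c, z) = -21 (I(c, z) = -17 - 1*4 = -17 - 4 = -21)
(I(Y(2, -1*6), 9) + 34)² = (-21 + 34)² = 13² = 169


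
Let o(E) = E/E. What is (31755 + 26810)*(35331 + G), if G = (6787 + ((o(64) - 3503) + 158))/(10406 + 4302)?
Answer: 30433407139915/14708 ≈ 2.0692e+9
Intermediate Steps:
o(E) = 1
G = 3443/14708 (G = (6787 + ((1 - 3503) + 158))/(10406 + 4302) = (6787 + (-3502 + 158))/14708 = (6787 - 3344)*(1/14708) = 3443*(1/14708) = 3443/14708 ≈ 0.23409)
(31755 + 26810)*(35331 + G) = (31755 + 26810)*(35331 + 3443/14708) = 58565*(519651791/14708) = 30433407139915/14708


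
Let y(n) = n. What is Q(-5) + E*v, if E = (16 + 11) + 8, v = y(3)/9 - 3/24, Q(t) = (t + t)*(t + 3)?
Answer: 655/24 ≈ 27.292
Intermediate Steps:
Q(t) = 2*t*(3 + t) (Q(t) = (2*t)*(3 + t) = 2*t*(3 + t))
v = 5/24 (v = 3/9 - 3/24 = 3*(⅑) - 3*1/24 = ⅓ - ⅛ = 5/24 ≈ 0.20833)
E = 35 (E = 27 + 8 = 35)
Q(-5) + E*v = 2*(-5)*(3 - 5) + 35*(5/24) = 2*(-5)*(-2) + 175/24 = 20 + 175/24 = 655/24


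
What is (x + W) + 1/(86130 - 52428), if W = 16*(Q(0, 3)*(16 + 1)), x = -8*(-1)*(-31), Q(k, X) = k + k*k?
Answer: -8358095/33702 ≈ -248.00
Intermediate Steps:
Q(k, X) = k + k²
x = -248 (x = 8*(-31) = -248)
W = 0 (W = 16*((0*(1 + 0))*(16 + 1)) = 16*((0*1)*17) = 16*(0*17) = 16*0 = 0)
(x + W) + 1/(86130 - 52428) = (-248 + 0) + 1/(86130 - 52428) = -248 + 1/33702 = -8358095/33702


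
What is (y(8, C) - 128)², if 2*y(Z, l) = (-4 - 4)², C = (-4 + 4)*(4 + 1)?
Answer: 9216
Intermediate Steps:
C = 0 (C = 0*5 = 0)
y(Z, l) = 32 (y(Z, l) = (-4 - 4)²/2 = (½)*(-8)² = (½)*64 = 32)
(y(8, C) - 128)² = (32 - 128)² = (-96)² = 9216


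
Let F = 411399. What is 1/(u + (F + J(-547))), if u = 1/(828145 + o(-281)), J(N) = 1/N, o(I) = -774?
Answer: 452571937/186187641483039 ≈ 2.4307e-6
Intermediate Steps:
u = 1/827371 (u = 1/(828145 - 774) = 1/827371 ≈ 1.2086e-6)
1/(u + (F + J(-547))) = 1/(1/827371 + (411399 + 1/(-547))) = 1/(1/827371 + (411399 - 1/547)) = 1/(1/827371 + 225035252/547) = 1/(186187641483039/452571937) = 452571937/186187641483039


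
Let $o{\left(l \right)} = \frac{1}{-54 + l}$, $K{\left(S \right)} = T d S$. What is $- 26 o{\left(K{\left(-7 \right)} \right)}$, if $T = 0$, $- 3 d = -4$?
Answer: $\frac{13}{27} \approx 0.48148$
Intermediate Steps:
$d = \frac{4}{3}$ ($d = \left(- \frac{1}{3}\right) \left(-4\right) = \frac{4}{3} \approx 1.3333$)
$K{\left(S \right)} = 0$ ($K{\left(S \right)} = 0 \cdot \frac{4}{3} S = 0 S = 0$)
$- 26 o{\left(K{\left(-7 \right)} \right)} = - \frac{26}{-54 + 0} = - \frac{26}{-54} = \left(-26\right) \left(- \frac{1}{54}\right) = \frac{13}{27}$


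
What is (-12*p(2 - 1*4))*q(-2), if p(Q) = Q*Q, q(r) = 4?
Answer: -192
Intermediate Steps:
p(Q) = Q**2
(-12*p(2 - 1*4))*q(-2) = -12*(2 - 1*4)**2*4 = -12*(2 - 4)**2*4 = -12*(-2)**2*4 = -12*4*4 = -48*4 = -192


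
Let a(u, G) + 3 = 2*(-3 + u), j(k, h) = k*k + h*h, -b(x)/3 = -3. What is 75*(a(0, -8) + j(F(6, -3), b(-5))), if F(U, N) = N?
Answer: 6075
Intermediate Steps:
b(x) = 9 (b(x) = -3*(-3) = 9)
j(k, h) = h**2 + k**2 (j(k, h) = k**2 + h**2 = h**2 + k**2)
a(u, G) = -9 + 2*u (a(u, G) = -3 + 2*(-3 + u) = -3 + (-6 + 2*u) = -9 + 2*u)
75*(a(0, -8) + j(F(6, -3), b(-5))) = 75*((-9 + 2*0) + (9**2 + (-3)**2)) = 75*((-9 + 0) + (81 + 9)) = 75*(-9 + 90) = 75*81 = 6075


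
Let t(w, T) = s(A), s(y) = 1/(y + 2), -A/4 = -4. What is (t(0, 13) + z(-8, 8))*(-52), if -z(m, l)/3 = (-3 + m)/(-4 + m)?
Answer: 1261/9 ≈ 140.11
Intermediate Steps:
A = 16 (A = -4*(-4) = 16)
z(m, l) = -3*(-3 + m)/(-4 + m)
s(y) = 1/(2 + y)
t(w, T) = 1/18 (t(w, T) = 1/(2 + 16) = 1/18)
(t(0, 13) + z(-8, 8))*(-52) = (1/18 + 3*(3 - 1*(-8))/(-4 - 8))*(-52) = (1/18 + 3*(3 + 8)/(-12))*(-52) = (1/18 + 3*(-1/12)*11)*(-52) = (1/18 - 11/4)*(-52) = -97/36*(-52) = 1261/9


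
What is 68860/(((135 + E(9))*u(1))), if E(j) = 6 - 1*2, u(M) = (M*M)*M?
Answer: 68860/139 ≈ 495.40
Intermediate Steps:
u(M) = M**3 (u(M) = M**2*M = M**3)
E(j) = 4 (E(j) = 6 - 2 = 4)
68860/(((135 + E(9))*u(1))) = 68860/(((135 + 4)*1**3)) = 68860/((139*1)) = 68860/139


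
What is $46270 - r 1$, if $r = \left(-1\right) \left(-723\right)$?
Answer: $45547$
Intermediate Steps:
$r = 723$
$46270 - r 1 = 46270 - 723 \cdot 1 = 46270 - 723 = 45547$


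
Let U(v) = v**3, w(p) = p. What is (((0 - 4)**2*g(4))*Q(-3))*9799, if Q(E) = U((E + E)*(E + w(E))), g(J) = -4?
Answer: -29259657216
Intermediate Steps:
Q(E) = 64*E**6 (Q(E) = ((E + E)*(E + E))**3 = ((2*E)*(2*E))**3 = (4*E**2)**3 = 64*E**6)
(((0 - 4)**2*g(4))*Q(-3))*9799 = (((0 - 4)**2*(-4))*(64*(-3)**6))*9799 = (((-4)**2*(-4))*(64*729))*9799 = ((16*(-4))*46656)*9799 = -64*46656*9799 = -2985984*9799 = -29259657216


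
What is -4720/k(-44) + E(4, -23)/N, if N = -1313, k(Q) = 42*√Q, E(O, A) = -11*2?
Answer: 22/1313 + 1180*I*√11/231 ≈ 0.016756 + 16.942*I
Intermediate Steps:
E(O, A) = -22
-4720/k(-44) + E(4, -23)/N = -4720*(-I*√11/924) - 22/(-1313) = -4720*(-I*√11/924) - 22*(-1/1313) = -4720*(-I*√11/924) + 22/1313 = -(-1180)*I*√11/231 + 22/1313 = 1180*I*√11/231 + 22/1313 = 22/1313 + 1180*I*√11/231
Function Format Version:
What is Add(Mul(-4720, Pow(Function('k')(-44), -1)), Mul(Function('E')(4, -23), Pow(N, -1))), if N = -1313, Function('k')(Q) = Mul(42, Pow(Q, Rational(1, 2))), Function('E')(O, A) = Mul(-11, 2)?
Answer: Add(Rational(22, 1313), Mul(Rational(1180, 231), I, Pow(11, Rational(1, 2)))) ≈ Add(0.016756, Mul(16.942, I))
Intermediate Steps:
Function('E')(O, A) = -22
Add(Mul(-4720, Pow(Function('k')(-44), -1)), Mul(Function('E')(4, -23), Pow(N, -1))) = Add(Mul(-4720, Pow(Mul(42, Pow(-44, Rational(1, 2))), -1)), Mul(-22, Pow(-1313, -1))) = Add(Mul(-4720, Pow(Mul(42, Mul(2, I, Pow(11, Rational(1, 2)))), -1)), Mul(-22, Rational(-1, 1313))) = Add(Mul(-4720, Pow(Mul(84, I, Pow(11, Rational(1, 2))), -1)), Rational(22, 1313)) = Add(Mul(-4720, Mul(Rational(-1, 924), I, Pow(11, Rational(1, 2)))), Rational(22, 1313)) = Add(Mul(Rational(1180, 231), I, Pow(11, Rational(1, 2))), Rational(22, 1313)) = Add(Rational(22, 1313), Mul(Rational(1180, 231), I, Pow(11, Rational(1, 2))))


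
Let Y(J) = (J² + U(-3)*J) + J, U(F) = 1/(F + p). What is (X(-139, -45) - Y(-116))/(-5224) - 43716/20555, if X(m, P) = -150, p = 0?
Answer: 74564039/161068980 ≈ 0.46293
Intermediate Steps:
U(F) = 1/F (U(F) = 1/(F + 0) = 1/F)
Y(J) = J² + 2*J/3 (Y(J) = (J² + J/(-3)) + J = (J² - J/3) + J = J² + 2*J/3)
(X(-139, -45) - Y(-116))/(-5224) - 43716/20555 = (-150 - (-116)*(2 + 3*(-116))/3)/(-5224) - 43716/20555 = (-150 - (-116)*(2 - 348)/3)*(-1/5224) - 43716*1/20555 = (-150 - (-116)*(-346)/3)*(-1/5224) - 43716/20555 = (-150 - 1*40136/3)*(-1/5224) - 43716/20555 = (-150 - 40136/3)*(-1/5224) - 43716/20555 = -40586/3*(-1/5224) - 43716/20555 = 20293/7836 - 43716/20555 = 74564039/161068980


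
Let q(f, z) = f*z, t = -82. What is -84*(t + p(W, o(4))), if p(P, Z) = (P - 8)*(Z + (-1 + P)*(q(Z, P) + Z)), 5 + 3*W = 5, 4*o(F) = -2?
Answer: 6888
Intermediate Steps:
o(F) = -½ (o(F) = (¼)*(-2) = -½)
W = 0 (W = -5/3 + (⅓)*5 = -5/3 + 5/3 = 0)
p(P, Z) = (-8 + P)*(Z + (-1 + P)*(Z + P*Z)) (p(P, Z) = (P - 8)*(Z + (-1 + P)*(Z*P + Z)) = (-8 + P)*(Z + (-1 + P)*(P*Z + Z)) = (-8 + P)*(Z + (-1 + P)*(Z + P*Z)))
-84*(t + p(W, o(4))) = -84*(-82 - ½*0²*(-8 + 0)) = -84*(-82 - ½*0*(-8)) = -84*(-82 + 0) = -84*(-82) = 6888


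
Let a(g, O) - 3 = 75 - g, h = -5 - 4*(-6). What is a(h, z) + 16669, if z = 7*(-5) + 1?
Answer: 16728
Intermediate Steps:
h = 19 (h = -5 + 24 = 19)
z = -34 (z = -35 + 1 = -34)
a(g, O) = 78 - g (a(g, O) = 3 + (75 - g) = 78 - g)
a(h, z) + 16669 = (78 - 1*19) + 16669 = (78 - 19) + 16669 = 59 + 16669 = 16728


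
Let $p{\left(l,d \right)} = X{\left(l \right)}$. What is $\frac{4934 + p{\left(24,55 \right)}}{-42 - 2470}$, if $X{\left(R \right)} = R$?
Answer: $- \frac{2479}{1256} \approx -1.9737$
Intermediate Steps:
$p{\left(l,d \right)} = l$
$\frac{4934 + p{\left(24,55 \right)}}{-42 - 2470} = \frac{4934 + 24}{-42 - 2470} = \frac{4958}{-2512} = 4958 \left(- \frac{1}{2512}\right) = - \frac{2479}{1256}$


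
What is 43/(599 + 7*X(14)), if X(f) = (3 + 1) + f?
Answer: 43/725 ≈ 0.059310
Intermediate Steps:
X(f) = 4 + f
43/(599 + 7*X(14)) = 43/(599 + 7*(4 + 14)) = 43/(599 + 7*18) = 43/(599 + 126) = 43/725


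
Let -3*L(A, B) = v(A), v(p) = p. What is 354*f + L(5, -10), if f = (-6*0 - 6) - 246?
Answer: -267629/3 ≈ -89210.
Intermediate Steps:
L(A, B) = -A/3
f = -252 (f = (0 - 6) - 246 = -6 - 246 = -252)
354*f + L(5, -10) = 354*(-252) - ⅓*5 = -89208 - 5/3 = -267629/3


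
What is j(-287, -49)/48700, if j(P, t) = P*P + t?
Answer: 4116/2435 ≈ 1.6903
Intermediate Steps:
j(P, t) = t + P**2 (j(P, t) = P**2 + t = t + P**2)
j(-287, -49)/48700 = (-49 + (-287)**2)/48700 = (-49 + 82369)*(1/48700) = 82320*(1/48700) = 4116/2435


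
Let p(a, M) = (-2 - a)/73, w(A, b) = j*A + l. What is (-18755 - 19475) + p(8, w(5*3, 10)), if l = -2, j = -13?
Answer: -2790800/73 ≈ -38230.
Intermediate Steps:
w(A, b) = -2 - 13*A (w(A, b) = -13*A - 2 = -2 - 13*A)
p(a, M) = -2/73 - a/73 (p(a, M) = (-2 - a)*(1/73) = -2/73 - a/73)
(-18755 - 19475) + p(8, w(5*3, 10)) = (-18755 - 19475) + (-2/73 - 1/73*8) = -38230 + (-2/73 - 8/73) = -38230 - 10/73 = -2790800/73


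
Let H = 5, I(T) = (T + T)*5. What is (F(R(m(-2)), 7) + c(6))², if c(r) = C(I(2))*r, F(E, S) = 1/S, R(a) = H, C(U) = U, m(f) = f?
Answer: 707281/49 ≈ 14434.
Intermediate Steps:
I(T) = 10*T (I(T) = (2*T)*5 = 10*T)
R(a) = 5
c(r) = 20*r (c(r) = (10*2)*r = 20*r)
(F(R(m(-2)), 7) + c(6))² = (1/7 + 20*6)² = (⅐ + 120)² = (841/7)² = 707281/49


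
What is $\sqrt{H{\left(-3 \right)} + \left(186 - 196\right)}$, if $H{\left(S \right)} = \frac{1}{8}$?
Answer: $\frac{i \sqrt{158}}{4} \approx 3.1425 i$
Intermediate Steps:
$H{\left(S \right)} = \frac{1}{8}$
$\sqrt{H{\left(-3 \right)} + \left(186 - 196\right)} = \sqrt{\frac{1}{8} + \left(186 - 196\right)} = \sqrt{\frac{1}{8} - 10} = \sqrt{- \frac{79}{8}} = \frac{i \sqrt{158}}{4}$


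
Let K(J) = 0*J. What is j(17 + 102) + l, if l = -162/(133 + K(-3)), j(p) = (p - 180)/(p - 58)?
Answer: -295/133 ≈ -2.2180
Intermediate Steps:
K(J) = 0
j(p) = (-180 + p)/(-58 + p)
l = -162/133 (l = -162/(133 + 0) = -162/133 ≈ -1.2180)
j(17 + 102) + l = (-180 + (17 + 102))/(-58 + (17 + 102)) - 162/133 = (-180 + 119)/(-58 + 119) - 162/133 = -61/61 - 162/133 = (1/61)*(-61) - 162/133 = -1 - 162/133 = -295/133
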